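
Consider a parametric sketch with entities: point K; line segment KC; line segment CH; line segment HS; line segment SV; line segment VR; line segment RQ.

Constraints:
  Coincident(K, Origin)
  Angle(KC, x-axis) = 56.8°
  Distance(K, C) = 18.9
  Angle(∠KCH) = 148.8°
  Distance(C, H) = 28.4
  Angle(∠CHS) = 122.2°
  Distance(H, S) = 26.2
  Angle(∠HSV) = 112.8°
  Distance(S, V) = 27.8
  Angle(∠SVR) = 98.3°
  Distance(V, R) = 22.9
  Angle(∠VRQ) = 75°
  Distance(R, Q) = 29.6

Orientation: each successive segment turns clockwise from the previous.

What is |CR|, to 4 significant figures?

35.16

K is at the origin; KC runs at 56.8° with length 18.9, so C = (10.35, 15.81). ∠KCH = 148.8° gives CH at 25.60° from the x-axis; with |CH| = 28.4, H = (35.96, 28.09). ∠CHS = 122.2° gives HS at -32.20° from the x-axis; with |HS| = 26.2, S = (58.13, 14.12). ∠HSV = 112.8° gives SV at -99.40° from the x-axis; with |SV| = 27.8, V = (53.59, -13.30). ∠SVR = 98.3° gives VR at 178.9° from the x-axis; with |VR| = 22.9, R = (30.70, -12.86). Then |CR| = |R − C| = 35.16.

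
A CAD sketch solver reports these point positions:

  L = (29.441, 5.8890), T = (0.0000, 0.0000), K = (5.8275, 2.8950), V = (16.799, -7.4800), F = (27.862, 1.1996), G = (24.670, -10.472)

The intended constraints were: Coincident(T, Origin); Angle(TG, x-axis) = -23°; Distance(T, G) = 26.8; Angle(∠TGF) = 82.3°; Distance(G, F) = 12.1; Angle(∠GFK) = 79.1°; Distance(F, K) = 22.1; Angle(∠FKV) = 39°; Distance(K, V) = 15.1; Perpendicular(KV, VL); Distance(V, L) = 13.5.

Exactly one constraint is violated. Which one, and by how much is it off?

Distance(V, L) = 13.5 — off by 4.90.

T = (0.00, 0.00) ✓; TG at -23.00° ✓; |TG| = 26.80 ✓; ∠TGF = 82.30° ✓; |GF| = 12.10 ✓; ∠GFK = 79.10° ✓; |FK| = 22.10 ✓; ∠FKV = 39.00° ✓; |KV| = 15.10 ✓; ∠(KV, VL) = 90.00° ✓; |VL| = 18.40 ✗.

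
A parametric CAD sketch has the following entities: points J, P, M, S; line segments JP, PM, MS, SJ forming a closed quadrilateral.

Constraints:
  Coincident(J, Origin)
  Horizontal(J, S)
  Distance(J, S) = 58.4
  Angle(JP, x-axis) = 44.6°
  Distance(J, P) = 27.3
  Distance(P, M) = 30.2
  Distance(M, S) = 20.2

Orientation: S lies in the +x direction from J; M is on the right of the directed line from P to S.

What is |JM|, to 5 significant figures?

38.853

Checks: |PM| = 30.20 ✓; |MS| = 20.20 ✓.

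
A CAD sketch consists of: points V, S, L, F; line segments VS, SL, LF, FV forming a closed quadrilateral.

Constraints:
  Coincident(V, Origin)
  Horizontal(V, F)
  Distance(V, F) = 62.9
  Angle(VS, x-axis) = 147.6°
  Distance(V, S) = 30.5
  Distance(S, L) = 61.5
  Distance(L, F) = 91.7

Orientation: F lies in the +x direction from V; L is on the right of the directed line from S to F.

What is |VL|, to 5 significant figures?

47.785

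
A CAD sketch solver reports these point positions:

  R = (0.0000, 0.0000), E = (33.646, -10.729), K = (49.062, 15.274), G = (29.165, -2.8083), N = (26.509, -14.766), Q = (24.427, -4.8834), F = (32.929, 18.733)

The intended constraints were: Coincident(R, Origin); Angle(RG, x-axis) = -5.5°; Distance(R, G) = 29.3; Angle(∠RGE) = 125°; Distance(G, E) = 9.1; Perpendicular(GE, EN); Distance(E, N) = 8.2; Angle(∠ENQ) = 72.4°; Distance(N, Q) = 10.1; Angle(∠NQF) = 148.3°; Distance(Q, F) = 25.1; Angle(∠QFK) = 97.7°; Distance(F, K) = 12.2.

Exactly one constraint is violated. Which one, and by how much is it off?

Distance(F, K) = 12.2 — off by 4.30.

R = (0.00, 0.00) ✓; RG at -5.500° ✓; |RG| = 29.30 ✓; ∠RGE = 125.0° ✓; |GE| = 9.100 ✓; ∠(GE, EN) = 90.00° ✓; |EN| = 8.200 ✓; ∠ENQ = 72.40° ✓; |NQ| = 10.10 ✓; ∠NQF = 148.3° ✓; |QF| = 25.10 ✓; ∠QFK = 97.70° ✓; |FK| = 16.50 ✗.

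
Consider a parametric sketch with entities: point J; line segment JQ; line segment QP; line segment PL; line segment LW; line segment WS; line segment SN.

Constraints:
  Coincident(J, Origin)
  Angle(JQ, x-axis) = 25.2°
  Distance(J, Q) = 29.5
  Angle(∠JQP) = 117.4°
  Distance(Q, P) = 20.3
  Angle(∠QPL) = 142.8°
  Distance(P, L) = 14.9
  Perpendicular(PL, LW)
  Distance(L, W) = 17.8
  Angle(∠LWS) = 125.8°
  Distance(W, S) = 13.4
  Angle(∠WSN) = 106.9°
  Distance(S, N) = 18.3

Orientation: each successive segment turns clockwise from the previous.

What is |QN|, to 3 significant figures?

6.09

∠LWS = 125.8° gives WS at 141° from the x-axis; with |WS| = 13.4, S = (19.2, -10.5). ∠WSN = 106.9° gives SN at 68.1° from the x-axis; with |SN| = 18.3, N = (26.0, 6.51). Then |QN| = |N − Q| = 6.09.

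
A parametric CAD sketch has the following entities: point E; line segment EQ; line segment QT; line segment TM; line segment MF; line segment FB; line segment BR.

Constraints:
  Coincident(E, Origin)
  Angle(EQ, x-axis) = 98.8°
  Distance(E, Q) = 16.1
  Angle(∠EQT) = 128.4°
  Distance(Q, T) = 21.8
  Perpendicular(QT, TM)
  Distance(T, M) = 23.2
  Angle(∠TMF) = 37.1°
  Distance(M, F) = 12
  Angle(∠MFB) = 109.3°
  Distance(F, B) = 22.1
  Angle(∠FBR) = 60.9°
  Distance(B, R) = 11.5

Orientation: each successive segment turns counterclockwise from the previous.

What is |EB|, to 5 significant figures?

40.697

E is at the origin; EQ runs at 98.8° with length 16.1, so Q = (-2.4631, 15.910). ∠EQT = 128.4° gives QT at 150.40° from the x-axis; with |QT| = 21.8, T = (-21.418, 26.678). The perpendicularity gives TM at right angles to QT, so TM runs at -119.60°; with |TM| = 23.2, M = (-32.878, 6.5061). ∠TMF = 37.1° gives MF at 23.300° from the x-axis; with |MF| = 12.0, F = (-21.856, 11.253). ∠MFB = 109.3° gives FB at 94.000° from the x-axis; with |FB| = 22.1, B = (-23.398, 33.299). Then |EB| = |B − E| = 40.697.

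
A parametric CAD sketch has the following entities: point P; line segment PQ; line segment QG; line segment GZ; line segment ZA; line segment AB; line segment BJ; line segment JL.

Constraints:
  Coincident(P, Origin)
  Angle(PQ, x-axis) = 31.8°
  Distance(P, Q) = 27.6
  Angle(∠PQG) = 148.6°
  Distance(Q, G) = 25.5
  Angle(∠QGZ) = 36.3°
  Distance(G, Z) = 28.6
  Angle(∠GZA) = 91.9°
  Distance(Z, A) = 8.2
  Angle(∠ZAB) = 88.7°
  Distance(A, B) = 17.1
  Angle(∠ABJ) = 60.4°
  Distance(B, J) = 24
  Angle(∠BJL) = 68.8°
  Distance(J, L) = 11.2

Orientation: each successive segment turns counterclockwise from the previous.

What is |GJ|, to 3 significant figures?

26.6

∠ZAB = 88.7° gives AB at 26.3° from the x-axis; with |AB| = 17.1, B = (28.2, 24.5). ∠ABJ = 60.4° gives BJ at 146° from the x-axis; with |BJ| = 24.0, J = (8.37, 38.0). Then |GJ| = |J − G| = 26.6.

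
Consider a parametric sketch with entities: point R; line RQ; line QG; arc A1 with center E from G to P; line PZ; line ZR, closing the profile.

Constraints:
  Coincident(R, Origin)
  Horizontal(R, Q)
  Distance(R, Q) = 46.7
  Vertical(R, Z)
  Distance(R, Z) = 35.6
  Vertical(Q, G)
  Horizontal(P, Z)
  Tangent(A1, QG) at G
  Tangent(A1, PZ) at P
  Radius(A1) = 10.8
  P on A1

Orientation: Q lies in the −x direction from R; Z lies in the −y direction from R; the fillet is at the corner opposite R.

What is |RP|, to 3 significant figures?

50.6

R is at the origin; R and Q share the same y with |RQ| = 46.7 and Q on the −x side, so Q = (-46.7, 0.00). R and Z share the same x with |RZ| = 35.6 and Z on the −y side, so Z = (0.00, -35.6). The virtual corner opposite R is at (-46.7, -35.6). Tangency of A1 to QG means the radius EG is perpendicular to QG and the tangent condition forces EP to be normal to PZ, with radius 10.8, so the center E sits 10.8 in from both sides at E = (-35.9, -24.8). That places the tangent points at G = (-46.7, -24.8) on QG and P = (-35.9, -35.6) on PZ. Then |RP| = |P − R| = 50.6.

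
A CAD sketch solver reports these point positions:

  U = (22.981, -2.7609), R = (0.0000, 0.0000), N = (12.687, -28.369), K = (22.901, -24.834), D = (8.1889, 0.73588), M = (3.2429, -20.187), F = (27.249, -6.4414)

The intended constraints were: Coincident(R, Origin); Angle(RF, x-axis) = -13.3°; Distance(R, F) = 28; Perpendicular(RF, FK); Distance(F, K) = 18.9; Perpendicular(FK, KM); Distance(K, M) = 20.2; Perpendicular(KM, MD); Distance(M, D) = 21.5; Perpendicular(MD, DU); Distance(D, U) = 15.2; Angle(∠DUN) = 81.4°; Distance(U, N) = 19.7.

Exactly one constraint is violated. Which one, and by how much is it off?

Distance(U, N) = 19.7 — off by 7.90.

R = (0.00, 0.00) ✓; RF at -13.30° ✓; |RF| = 28.00 ✓; ∠(RF, FK) = 90.00° ✓; |FK| = 18.90 ✓; ∠(FK, KM) = 90.00° ✓; |KM| = 20.20 ✓; ∠(KM, MD) = 90.00° ✓; |MD| = 21.50 ✓; ∠(MD, DU) = 90.00° ✓; |DU| = 15.20 ✓; ∠DUN = 81.40° ✓; |UN| = 27.60 ✗.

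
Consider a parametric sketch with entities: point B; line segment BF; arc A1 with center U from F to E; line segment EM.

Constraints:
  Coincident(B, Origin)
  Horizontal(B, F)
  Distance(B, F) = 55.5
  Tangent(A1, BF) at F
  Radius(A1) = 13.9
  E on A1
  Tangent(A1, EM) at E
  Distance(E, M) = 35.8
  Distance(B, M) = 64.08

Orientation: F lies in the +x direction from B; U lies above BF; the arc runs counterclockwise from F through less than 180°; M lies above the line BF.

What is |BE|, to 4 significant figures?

69.64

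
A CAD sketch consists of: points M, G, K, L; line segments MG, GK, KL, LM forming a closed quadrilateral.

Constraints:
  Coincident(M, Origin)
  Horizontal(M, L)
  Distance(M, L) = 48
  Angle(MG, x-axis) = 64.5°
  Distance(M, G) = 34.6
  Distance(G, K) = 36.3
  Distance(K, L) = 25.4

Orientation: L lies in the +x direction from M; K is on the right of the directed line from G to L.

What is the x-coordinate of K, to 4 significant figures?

22.94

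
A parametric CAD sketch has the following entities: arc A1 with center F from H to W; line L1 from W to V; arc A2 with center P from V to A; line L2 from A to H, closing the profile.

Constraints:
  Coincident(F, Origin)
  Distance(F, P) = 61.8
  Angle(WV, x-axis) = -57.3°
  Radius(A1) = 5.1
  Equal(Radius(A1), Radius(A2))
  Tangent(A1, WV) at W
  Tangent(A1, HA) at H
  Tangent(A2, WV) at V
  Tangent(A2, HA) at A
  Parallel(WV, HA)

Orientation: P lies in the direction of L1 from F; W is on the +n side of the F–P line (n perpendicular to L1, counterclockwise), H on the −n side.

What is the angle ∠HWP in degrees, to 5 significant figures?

85.282°

The slot axis is L1's direction at -57.3°, so u = (cos -57.3°, sin -57.3°) = (0.54024, -0.84151) and n = (−sin -57.3°, cos -57.3°) = (0.84151, 0.54024). F is at the origin and P lies 61.8 along u from F, so P = 61.8·u = (33.387, -52.005). Tangency of A1 to both parallel lines with radius 5.1 puts W and H at F ± 5.1·n: W = (4.2917, 2.7552), H = (-4.2917, -2.7552). Then cos ∠HWP = WH·WP / (|WH||WP|), giving 85.282°.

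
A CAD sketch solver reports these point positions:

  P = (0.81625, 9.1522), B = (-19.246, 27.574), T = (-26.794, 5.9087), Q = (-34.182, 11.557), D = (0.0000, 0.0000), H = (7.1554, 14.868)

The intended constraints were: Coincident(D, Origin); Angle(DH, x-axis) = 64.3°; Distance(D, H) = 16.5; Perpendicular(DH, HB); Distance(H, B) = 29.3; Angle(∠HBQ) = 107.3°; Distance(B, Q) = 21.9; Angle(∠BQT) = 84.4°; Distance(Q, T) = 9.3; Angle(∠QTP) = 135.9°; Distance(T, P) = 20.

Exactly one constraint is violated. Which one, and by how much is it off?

Distance(T, P) = 20 — off by 7.80.

D = (0.00, 0.00) ✓; DH at 64.30° ✓; |DH| = 16.50 ✓; ∠(DH, HB) = 90.00° ✓; |HB| = 29.30 ✓; ∠HBQ = 107.3° ✓; |BQ| = 21.90 ✓; ∠BQT = 84.40° ✓; |QT| = 9.300 ✓; ∠QTP = 135.9° ✓; |TP| = 27.80 ✗.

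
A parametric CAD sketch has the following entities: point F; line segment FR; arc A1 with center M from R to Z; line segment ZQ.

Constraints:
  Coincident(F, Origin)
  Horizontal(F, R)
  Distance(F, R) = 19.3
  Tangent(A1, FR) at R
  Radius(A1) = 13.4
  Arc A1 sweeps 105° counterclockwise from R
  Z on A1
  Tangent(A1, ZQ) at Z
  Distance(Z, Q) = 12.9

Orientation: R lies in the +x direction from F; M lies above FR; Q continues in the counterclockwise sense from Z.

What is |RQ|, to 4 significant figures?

30.86

On A1, R sits at bearing -90° from M; a 105° counterclockwise sweep puts Z at bearing 15°, so Z = M + 13.4·(cos 15°, sin 15°) = (32.24, 16.87). Since A1 is tangent to ZQ there, MZ ⟂ ZQ, so ZQ runs along (−sin 15°, cos 15°); with |ZQ| = 12.9, Q = (28.90, 29.33). Then |RQ| = |Q − R| = 30.86.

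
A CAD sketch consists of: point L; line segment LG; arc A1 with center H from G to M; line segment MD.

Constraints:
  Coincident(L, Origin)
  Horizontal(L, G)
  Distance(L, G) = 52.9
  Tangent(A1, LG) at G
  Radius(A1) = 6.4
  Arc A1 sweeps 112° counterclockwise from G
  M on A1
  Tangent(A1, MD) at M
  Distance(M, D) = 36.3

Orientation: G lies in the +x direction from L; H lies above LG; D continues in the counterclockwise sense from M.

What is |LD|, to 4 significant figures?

62.04

L is at the origin; L and G share the same y with |LG| = 52.9 and G on the +x side, so G = (52.90, 0.000). A1 meets LG tangentially, so HG is at right angles to LG, so H = G + (0, 6.4) = (52.90, 6.400). On A1, G sits at bearing -90° from H; a 112° counterclockwise sweep puts M at bearing 22°, so M = H + 6.4·(cos 22°, sin 22°) = (58.83, 8.797). Since A1 is tangent to MD there, HM ⟂ MD, so MD runs along (−sin 22°, cos 22°); with |MD| = 36.3, D = (45.24, 42.45). Then |LD| = |D − L| = 62.04.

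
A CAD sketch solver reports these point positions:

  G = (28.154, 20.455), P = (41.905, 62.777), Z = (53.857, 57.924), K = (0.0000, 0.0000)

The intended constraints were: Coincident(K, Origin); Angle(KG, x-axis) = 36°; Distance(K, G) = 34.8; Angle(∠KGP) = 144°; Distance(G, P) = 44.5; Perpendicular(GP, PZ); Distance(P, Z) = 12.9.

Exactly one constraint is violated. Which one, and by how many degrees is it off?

Perpendicular(GP, PZ) — off by 4.10°.

K = (0.00, 0.00) ✓; KG at 36.00° ✓; |KG| = 34.80 ✓; ∠KGP = 144.0° ✓; |GP| = 44.50 ✓; ∠(GP, PZ) = 94.10° ✗; |PZ| = 12.90 ✓.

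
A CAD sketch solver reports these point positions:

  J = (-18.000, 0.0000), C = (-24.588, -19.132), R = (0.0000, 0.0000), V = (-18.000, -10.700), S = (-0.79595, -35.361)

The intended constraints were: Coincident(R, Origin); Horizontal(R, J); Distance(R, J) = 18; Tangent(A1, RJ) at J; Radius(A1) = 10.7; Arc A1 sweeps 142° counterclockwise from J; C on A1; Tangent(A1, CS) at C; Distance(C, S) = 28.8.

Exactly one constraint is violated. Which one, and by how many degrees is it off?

Tangent(A1, CS) at C — off by 3.70°.

R = (0.00, 0.00) ✓; R.y = 0.00, J.y = 0.00 ✓; |RJ| = 18.00 ✓; ∠(VJ, JR) = 90.00° ✓; |VJ| = 10.70 ✓; bearing(V→C) − bearing(V→J) = 142.0° ✓; |VC| = 10.70 ✓; ∠(VC, CS) = 86.30° ✗; |CS| = 28.80 ✓.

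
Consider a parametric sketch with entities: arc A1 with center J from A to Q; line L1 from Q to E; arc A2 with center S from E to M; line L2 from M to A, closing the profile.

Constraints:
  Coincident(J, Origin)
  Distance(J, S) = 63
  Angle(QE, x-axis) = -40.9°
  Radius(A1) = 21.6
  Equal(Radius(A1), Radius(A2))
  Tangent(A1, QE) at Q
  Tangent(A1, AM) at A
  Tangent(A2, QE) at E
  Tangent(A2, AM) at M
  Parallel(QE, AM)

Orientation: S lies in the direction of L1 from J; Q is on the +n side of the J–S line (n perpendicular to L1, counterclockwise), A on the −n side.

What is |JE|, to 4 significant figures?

66.60

The slot axis is L1's direction at -40.9°, so u = (cos -40.9°, sin -40.9°) = (0.7559, -0.6547) and n = (−sin -40.9°, cos -40.9°) = (0.6547, 0.7559). J is at the origin and S lies 63.0 along u from J, so S = 63.0·u = (47.62, -41.25). Tangency of A1 to both parallel lines with radius 21.6 puts Q and A at J ± 21.6·n: Q = (14.14, 16.33), A = (-14.14, -16.33). Equal radii place E and M the same way about S: E = S + 21.6·n = (61.76, -24.92), M = S − 21.6·n = (33.48, -57.58). Then |JE| = |E − J| = 66.60.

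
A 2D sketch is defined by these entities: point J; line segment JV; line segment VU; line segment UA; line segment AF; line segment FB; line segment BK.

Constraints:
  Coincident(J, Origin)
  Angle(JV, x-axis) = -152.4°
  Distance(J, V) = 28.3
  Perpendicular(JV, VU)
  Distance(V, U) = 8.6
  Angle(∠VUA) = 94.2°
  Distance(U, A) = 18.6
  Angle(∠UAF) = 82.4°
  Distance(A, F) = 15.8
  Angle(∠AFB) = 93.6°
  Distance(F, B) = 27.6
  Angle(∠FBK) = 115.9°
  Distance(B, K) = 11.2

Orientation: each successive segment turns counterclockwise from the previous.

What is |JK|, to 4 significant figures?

43.41

J is at the origin; JV runs at -152.4° with length 28.3, so V = (-25.08, -13.11). JV is perpendicular to VU, so VU runs at -62.40°; with |VU| = 8.6, U = (-21.10, -20.73). ∠VUA = 94.2° gives UA at 23.40° from the x-axis; with |UA| = 18.6, A = (-4.025, -13.35). ∠UAF = 82.4° gives AF at 121.0° from the x-axis; with |AF| = 15.8, F = (-12.16, 0.1976). ∠AFB = 93.6° gives FB at -152.6° from the x-axis; with |FB| = 27.6, B = (-36.67, -12.50). ∠FBK = 115.9° gives BK at -88.50° from the x-axis; with |BK| = 11.2, K = (-36.37, -23.70). Then |JK| = |K − J| = 43.41.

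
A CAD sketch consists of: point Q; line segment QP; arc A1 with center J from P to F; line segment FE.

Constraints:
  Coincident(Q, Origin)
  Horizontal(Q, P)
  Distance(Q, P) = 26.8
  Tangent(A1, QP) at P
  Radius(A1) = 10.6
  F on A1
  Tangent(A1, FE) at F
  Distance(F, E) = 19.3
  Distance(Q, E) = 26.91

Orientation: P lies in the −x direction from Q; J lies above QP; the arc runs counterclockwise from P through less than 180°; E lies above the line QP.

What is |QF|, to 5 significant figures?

18.223

Checks: |JF| = 10.60 ✓; ∠(JF, FE) = 90.00° ✓; |FE| = 19.30 ✓; |QE| = 26.91 ✓.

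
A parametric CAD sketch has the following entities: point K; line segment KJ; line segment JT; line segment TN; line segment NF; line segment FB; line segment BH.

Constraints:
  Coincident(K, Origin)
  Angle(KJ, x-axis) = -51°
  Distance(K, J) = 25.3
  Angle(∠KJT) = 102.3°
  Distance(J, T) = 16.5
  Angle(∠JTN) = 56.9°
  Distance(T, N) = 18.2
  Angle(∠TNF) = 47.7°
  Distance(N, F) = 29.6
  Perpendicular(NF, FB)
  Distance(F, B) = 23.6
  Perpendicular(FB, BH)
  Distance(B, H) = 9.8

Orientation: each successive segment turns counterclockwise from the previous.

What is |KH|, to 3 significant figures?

45.6

K is at the origin; KJ runs at -51.0° with length 25.3, so J = (15.9, -19.7). ∠KJT = 102.3° gives JT at 26.7° from the x-axis; with |JT| = 16.5, T = (30.7, -12.2). ∠JTN = 56.9° gives TN at 150° from the x-axis; with |TN| = 18.2, N = (14.9, -3.09). ∠TNF = 47.7° gives NF at -77.9° from the x-axis; with |NF| = 29.6, F = (21.1, -32.0). The perpendicularity gives FB at right angles to NF, so FB runs at 12.1°; with |FB| = 23.6, B = (44.2, -27.1). The perpendicularity gives BH at right angles to FB, so BH runs at 102°; with |BH| = 9.8, H = (42.2, -17.5). Then |KH| = |H − K| = 45.6.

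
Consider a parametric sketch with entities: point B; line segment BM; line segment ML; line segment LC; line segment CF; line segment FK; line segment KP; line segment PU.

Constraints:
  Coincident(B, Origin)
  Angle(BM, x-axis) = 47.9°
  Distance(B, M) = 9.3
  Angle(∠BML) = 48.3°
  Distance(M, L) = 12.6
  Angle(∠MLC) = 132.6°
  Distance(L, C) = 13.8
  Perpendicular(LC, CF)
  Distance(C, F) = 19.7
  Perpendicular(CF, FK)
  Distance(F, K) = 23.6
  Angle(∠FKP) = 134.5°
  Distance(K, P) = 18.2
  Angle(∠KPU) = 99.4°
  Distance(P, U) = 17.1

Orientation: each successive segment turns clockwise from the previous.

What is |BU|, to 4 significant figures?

21.18

B is at the origin; BM runs at 47.9° with length 9.3, so M = (6.235, 6.900). ∠BML = 48.3° gives ML at -83.80° from the x-axis; with |ML| = 12.6, L = (7.596, -5.626). ∠MLC = 132.6° gives LC at -131.2° from the x-axis; with |LC| = 13.8, C = (-1.494, -16.01). LC ⟂ CF, so CF runs at 138.8°; with |CF| = 19.7, F = (-16.32, -3.033). The perpendicularity gives FK at right angles to CF, so FK runs at 48.80°; with |FK| = 23.6, K = (-0.7717, 14.72). ∠FKP = 134.5° gives KP at 3.300° from the x-axis; with |KP| = 18.2, P = (17.40, 15.77). ∠KPU = 99.4° gives PU at -77.30° from the x-axis; with |PU| = 17.1, U = (21.16, -0.9101). Then |BU| = |U − B| = 21.18.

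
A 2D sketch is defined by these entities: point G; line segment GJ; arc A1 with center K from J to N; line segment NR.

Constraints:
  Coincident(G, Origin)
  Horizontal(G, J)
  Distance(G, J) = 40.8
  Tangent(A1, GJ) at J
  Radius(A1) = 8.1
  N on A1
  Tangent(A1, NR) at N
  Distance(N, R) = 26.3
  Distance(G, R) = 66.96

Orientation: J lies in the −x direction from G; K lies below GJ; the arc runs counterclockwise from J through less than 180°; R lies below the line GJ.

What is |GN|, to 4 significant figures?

47.79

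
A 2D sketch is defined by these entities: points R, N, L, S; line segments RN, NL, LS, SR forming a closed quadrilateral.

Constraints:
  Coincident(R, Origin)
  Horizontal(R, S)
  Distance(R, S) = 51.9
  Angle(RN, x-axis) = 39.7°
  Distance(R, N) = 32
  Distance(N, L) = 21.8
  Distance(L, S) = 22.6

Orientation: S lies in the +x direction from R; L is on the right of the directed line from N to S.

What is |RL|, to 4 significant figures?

29.33

Checks: |NL| = 21.80 ✓; |LS| = 22.60 ✓.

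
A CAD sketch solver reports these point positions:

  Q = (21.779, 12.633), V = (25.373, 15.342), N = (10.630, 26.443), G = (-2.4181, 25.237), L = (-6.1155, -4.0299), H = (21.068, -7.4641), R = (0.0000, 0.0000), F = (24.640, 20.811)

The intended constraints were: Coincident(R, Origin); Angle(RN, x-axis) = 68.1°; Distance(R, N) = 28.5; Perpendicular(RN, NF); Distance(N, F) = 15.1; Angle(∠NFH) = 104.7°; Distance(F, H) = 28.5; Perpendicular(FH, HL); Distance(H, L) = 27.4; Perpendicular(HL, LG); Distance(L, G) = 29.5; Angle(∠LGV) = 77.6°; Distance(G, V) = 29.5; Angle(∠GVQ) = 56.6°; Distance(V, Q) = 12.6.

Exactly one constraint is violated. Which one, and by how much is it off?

Distance(V, Q) = 12.6 — off by 8.10.

R = (0.00, 0.00) ✓; RN at 68.10° ✓; |RN| = 28.50 ✓; ∠(RN, NF) = 90.00° ✓; |NF| = 15.10 ✓; ∠NFH = 104.7° ✓; |FH| = 28.50 ✓; ∠(FH, HL) = 90.00° ✓; |HL| = 27.40 ✓; ∠(HL, LG) = 90.00° ✓; |LG| = 29.50 ✓; ∠LGV = 77.60° ✓; |GV| = 29.50 ✓; ∠GVQ = 56.61° ✓; |VQ| = 4.501 ✗.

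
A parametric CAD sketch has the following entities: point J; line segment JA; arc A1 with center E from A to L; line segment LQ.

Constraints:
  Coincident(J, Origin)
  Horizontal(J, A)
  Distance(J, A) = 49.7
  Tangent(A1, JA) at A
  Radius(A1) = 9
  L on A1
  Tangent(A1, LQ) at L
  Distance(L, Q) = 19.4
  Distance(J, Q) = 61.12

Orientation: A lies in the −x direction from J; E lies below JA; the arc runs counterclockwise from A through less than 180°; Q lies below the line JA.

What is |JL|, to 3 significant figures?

59.5

J is at the origin; J and A share the same y with |JA| = 49.7 and A on the −x side, so A = (-49.7, 0.00). The tangent condition forces EA to be normal to JA, so E = A + (0, -9) = (-49.7, -9.00). Since EL ⟂ LQ (tangency), |EQ| = √(9.0² + 19.4²) = 21.4 regardless of where L sits on A1. So Q lies on both circle(J, 61.12) and circle(E, 21.4); the below-JA intersection is Q = (-53.2, -30.1). L is the foot of the tangent from Q: L = (-58.4, -11.4).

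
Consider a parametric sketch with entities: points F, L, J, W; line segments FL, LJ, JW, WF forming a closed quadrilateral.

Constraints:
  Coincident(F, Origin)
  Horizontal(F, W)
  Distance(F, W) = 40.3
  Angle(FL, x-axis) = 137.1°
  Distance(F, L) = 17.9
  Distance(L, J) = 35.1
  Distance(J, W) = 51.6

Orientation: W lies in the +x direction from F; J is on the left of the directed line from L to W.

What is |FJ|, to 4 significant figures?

41.02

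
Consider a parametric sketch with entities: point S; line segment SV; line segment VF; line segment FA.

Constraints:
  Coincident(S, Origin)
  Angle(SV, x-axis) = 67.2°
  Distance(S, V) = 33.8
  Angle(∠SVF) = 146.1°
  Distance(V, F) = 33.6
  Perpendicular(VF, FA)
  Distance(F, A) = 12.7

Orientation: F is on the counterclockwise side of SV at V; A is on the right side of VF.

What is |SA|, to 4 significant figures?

69.26

S is at the origin; SV runs at 67.2° with length 33.8, so V = 33.8·(cos 67.2°, sin 67.2°) = (13.10, 31.16). ∠SVF = 146.1°, so VF runs at 67.2° + (180° − 146.1°) = 101.1° from the x-axis; with |VF| = 33.6, F = V + 33.6·(cos 101.1°, sin 101.1°) = (6.629, 64.13). The perpendicularity gives FA at right angles to VF; with |FA| = 12.7 on the right of VF, A = F + 12.7·(0.9813, 0.1925) = (19.09, 66.58). Then |SA| = |A − S| = 69.26.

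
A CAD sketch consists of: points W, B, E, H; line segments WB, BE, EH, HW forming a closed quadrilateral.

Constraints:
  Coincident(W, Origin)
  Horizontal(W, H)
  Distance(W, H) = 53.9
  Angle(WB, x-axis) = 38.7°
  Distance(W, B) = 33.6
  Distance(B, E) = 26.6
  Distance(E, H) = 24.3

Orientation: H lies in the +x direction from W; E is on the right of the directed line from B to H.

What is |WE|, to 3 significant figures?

30.6

Checks: |BE| = 26.60 ✓; |EH| = 24.30 ✓.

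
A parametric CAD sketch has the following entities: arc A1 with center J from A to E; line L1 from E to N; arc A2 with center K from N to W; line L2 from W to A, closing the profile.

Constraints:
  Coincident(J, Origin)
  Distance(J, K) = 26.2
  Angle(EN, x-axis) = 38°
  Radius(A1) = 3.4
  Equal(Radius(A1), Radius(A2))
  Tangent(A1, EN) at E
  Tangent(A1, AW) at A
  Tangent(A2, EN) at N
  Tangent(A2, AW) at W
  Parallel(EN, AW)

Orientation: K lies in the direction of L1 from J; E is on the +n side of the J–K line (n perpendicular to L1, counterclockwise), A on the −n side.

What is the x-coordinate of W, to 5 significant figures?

22.739

The slot axis is L1's direction at 38.0°, so u = (cos 38.0°, sin 38.0°) = (0.78801, 0.61566) and n = (−sin 38.0°, cos 38.0°) = (-0.61566, 0.78801). J is at the origin and K lies 26.2 along u from J, so K = 26.2·u = (20.646, 16.130). Tangency of A1 to both parallel lines with radius 3.4 puts E and A at J ± 3.4·n: E = (-2.0932, 2.6792), A = (2.0932, -2.6792). Equal radii place N and W the same way about K: N = K + 3.4·n = (18.553, 18.810), W = K − 3.4·n = (22.739, 13.451). So W.x = 22.739.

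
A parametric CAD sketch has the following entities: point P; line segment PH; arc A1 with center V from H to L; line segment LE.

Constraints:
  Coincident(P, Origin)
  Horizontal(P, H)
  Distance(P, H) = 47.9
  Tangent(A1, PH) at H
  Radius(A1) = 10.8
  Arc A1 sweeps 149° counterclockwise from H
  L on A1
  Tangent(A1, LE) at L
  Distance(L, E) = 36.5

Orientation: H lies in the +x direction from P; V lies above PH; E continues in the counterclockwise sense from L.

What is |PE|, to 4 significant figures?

44.74

P is at the origin; PH is horizontal with |PH| = 47.9 and H on the +x side, so H = (47.90, 0.000). The tangent condition forces VH to be normal to PH, so V = H + (0, 10.8) = (47.90, 10.80). On A1, H sits at bearing -90° from V; a 149° counterclockwise sweep puts L at bearing 59°, so L = V + 10.8·(cos 59°, sin 59°) = (53.46, 20.06). Since A1 is tangent to LE there, VL ⟂ LE, so LE runs along (−sin 59°, cos 59°); with |LE| = 36.5, E = (22.18, 38.86). Then |PE| = |E − P| = 44.74.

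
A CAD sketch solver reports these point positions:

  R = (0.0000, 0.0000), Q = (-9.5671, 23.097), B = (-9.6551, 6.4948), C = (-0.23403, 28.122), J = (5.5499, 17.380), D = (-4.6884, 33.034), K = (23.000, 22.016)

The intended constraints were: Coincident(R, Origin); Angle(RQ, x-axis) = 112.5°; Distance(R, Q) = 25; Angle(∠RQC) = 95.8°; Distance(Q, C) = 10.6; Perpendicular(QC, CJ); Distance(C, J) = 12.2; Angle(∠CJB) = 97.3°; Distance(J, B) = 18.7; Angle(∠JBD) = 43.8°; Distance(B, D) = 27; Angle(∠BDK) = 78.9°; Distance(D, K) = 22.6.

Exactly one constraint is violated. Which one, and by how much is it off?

Distance(D, K) = 22.6 — off by 7.20.

R = (0.00, 0.00) ✓; RQ at 112.5° ✓; |RQ| = 25.00 ✓; ∠RQC = 95.80° ✓; |QC| = 10.60 ✓; ∠(QC, CJ) = 90.00° ✓; |CJ| = 12.20 ✓; ∠CJB = 97.30° ✓; |JB| = 18.70 ✓; ∠JBD = 43.80° ✓; |BD| = 27.00 ✓; ∠BDK = 78.90° ✓; |DK| = 29.80 ✗.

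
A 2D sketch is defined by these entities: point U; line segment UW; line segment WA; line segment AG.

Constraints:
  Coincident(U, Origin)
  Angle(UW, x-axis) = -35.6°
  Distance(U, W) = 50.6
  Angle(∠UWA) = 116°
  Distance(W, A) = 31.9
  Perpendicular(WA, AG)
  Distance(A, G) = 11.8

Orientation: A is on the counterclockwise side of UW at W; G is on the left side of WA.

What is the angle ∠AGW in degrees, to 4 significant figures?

69.70°

U is at the origin; UW runs at -35.6° with length 50.6, so W = 50.6·(cos -35.6°, sin -35.6°) = (41.14, -29.46). ∠UWA = 116.0°, so WA runs at -35.6° + (180° − 116.0°) = 28.40° from the x-axis; with |WA| = 31.9, A = W + 31.9·(cos 28.40°, sin 28.40°) = (69.20, -14.28). The perpendicularity gives AG at right angles to WA; with |AG| = 11.8 on the left of WA, G = A + 11.8·(-0.4756, 0.8796) = (63.59, -3.903). Then cos ∠AGW = GA·GW / (|GA||GW|), giving 69.70°.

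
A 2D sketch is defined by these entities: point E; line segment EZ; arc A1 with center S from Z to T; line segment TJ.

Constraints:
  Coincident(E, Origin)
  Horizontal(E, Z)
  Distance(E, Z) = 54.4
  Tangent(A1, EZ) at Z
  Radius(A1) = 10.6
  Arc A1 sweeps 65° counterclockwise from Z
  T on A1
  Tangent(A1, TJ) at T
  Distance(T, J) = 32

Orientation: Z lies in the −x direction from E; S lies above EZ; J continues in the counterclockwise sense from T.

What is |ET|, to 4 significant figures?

45.21

Since A1 is tangent to EZ there, SZ ⟂ EZ, so S = Z + (0, 10.6) = (-54.40, 10.60). On A1, Z sits at bearing -90° from S; a 65° counterclockwise sweep puts T at bearing -25°, so T = S + 10.6·(cos -25°, sin -25°) = (-44.79, 6.120). Then |ET| = |T − E| = 45.21.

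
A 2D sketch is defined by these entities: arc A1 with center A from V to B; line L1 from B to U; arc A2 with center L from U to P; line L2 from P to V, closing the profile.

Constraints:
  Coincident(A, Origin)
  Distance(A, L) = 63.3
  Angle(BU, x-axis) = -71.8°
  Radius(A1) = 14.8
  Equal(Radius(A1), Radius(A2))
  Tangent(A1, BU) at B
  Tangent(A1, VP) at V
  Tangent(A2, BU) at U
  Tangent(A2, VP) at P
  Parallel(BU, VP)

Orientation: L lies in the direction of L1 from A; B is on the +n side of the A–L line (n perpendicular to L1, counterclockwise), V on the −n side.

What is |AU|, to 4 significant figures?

65.01

The slot axis is L1's direction at -71.8°, so u = (cos -71.8°, sin -71.8°) = (0.3123, -0.9500) and n = (−sin -71.8°, cos -71.8°) = (0.9500, 0.3123). A is at the origin and L lies 63.3 along u from A, so L = 63.3·u = (19.77, -60.13). Tangency of A1 to both parallel lines with radius 14.8 puts B and V at A ± 14.8·n: B = (14.06, 4.623), V = (-14.06, -4.623). Equal radii place U and P the same way about L: U = L + 14.8·n = (33.83, -55.51), P = L − 14.8·n = (5.711, -64.76). Then |AU| = |U − A| = 65.01.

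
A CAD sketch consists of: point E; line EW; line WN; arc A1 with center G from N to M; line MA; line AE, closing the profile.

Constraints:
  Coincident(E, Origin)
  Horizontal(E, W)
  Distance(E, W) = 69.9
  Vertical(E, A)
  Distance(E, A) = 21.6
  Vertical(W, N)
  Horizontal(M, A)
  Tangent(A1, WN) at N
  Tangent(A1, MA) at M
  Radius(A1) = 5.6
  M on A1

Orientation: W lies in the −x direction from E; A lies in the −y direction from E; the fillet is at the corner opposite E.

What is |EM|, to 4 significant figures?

67.83

The virtual corner opposite E is at (-69.90, -21.60). Since A1 is tangent to WN there, GN ⟂ WN and tangency of A1 to MA means the radius GM is perpendicular to MA, with radius 5.6, so the center G sits 5.6 in from both sides at G = (-64.30, -16.00). That places the tangent points at N = (-69.90, -16.00) on WN and M = (-64.30, -21.60) on MA. Then |EM| = |M − E| = 67.83.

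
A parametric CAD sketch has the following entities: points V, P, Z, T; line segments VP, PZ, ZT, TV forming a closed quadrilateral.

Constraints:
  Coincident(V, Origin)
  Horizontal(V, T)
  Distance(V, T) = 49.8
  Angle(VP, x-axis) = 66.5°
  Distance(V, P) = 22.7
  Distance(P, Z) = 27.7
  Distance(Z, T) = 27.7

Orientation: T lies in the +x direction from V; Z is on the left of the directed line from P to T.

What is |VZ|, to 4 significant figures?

43.88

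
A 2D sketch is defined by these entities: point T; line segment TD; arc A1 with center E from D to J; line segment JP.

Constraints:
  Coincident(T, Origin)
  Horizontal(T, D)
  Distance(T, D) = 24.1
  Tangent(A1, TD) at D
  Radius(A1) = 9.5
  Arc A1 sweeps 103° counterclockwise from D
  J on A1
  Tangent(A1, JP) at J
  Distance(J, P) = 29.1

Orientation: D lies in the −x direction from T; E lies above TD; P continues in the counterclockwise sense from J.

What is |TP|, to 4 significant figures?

45.35

T is at the origin; T and D share the same y with |TD| = 24.1 and D on the −x side, so D = (-24.10, 0.000). Tangency of A1 to TD means the radius ED is perpendicular to TD, so E = D + (0, 9.5) = (-24.10, 9.500). On A1, D sits at bearing -90° from E; a 103° counterclockwise sweep puts J at bearing 13°, so J = E + 9.5·(cos 13°, sin 13°) = (-14.84, 11.64). The tangent condition forces EJ to be normal to JP, so JP runs along (−sin 13°, cos 13°); with |JP| = 29.1, P = (-21.39, 39.99). Then |TP| = |P − T| = 45.35.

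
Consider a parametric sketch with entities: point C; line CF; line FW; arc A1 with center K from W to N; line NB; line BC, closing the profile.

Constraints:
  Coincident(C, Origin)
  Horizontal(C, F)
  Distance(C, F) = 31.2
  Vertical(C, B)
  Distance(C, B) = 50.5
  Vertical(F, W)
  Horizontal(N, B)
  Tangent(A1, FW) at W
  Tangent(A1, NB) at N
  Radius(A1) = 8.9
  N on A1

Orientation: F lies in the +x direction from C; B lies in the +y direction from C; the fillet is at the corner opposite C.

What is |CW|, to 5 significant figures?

52.000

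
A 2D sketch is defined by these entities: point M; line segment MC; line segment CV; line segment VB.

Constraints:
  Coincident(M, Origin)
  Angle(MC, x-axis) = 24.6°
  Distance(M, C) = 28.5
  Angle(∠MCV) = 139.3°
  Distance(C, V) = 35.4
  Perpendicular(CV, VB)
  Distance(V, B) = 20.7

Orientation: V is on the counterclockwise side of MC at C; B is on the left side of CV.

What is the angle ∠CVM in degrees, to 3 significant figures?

18.1°

M is at the origin; MC runs at 24.6° with length 28.5, so C = 28.5·(cos 24.6°, sin 24.6°) = (25.9, 11.9). ∠MCV = 139.3°, so CV runs at 24.6° + (180° − 139.3°) = 65.3° from the x-axis; with |CV| = 35.4, V = C + 35.4·(cos 65.3°, sin 65.3°) = (40.7, 44.0). Then cos ∠CVM = VC·VM / (|VC||VM|), giving 18.1°.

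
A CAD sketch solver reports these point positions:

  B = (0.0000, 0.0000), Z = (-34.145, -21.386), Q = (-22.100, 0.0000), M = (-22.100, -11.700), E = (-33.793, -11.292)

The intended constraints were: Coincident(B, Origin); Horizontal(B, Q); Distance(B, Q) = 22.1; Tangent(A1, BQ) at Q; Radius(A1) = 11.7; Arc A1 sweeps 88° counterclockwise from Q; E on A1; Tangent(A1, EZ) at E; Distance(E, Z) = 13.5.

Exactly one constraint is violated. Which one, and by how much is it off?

Distance(E, Z) = 13.5 — off by 3.40.

B = (0.00, 0.00) ✓; B.y = 0.00, Q.y = 0.00 ✓; |BQ| = 22.10 ✓; ∠(MQ, QB) = 90.00° ✓; |MQ| = 11.70 ✓; bearing(M→E) − bearing(M→Q) = 88.00° ✓; |ME| = 11.70 ✓; ∠(ME, EZ) = 90.00° ✓; |EZ| = 10.10 ✗.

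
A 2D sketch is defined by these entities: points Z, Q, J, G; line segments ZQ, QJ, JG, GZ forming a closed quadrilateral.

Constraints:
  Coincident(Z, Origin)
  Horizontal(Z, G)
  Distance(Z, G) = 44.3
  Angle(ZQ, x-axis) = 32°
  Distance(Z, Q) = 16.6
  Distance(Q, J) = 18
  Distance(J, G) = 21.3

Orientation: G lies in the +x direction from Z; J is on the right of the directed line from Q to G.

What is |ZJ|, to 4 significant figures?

24.75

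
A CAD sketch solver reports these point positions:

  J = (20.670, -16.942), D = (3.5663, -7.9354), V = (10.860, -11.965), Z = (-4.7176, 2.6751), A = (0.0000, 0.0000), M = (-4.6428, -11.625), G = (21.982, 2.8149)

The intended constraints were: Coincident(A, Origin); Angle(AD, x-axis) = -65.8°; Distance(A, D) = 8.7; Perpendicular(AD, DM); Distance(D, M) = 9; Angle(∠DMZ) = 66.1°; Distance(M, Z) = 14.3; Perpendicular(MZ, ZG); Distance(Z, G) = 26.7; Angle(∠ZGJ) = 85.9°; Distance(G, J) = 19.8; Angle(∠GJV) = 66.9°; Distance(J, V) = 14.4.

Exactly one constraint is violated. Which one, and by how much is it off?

Distance(J, V) = 14.4 — off by 3.40.

A = (0.00, 0.00) ✓; AD at -65.80° ✓; |AD| = 8.700 ✓; ∠(AD, DM) = 90.00° ✓; |DM| = 9.000 ✓; ∠DMZ = 66.10° ✓; |MZ| = 14.30 ✓; ∠(MZ, ZG) = 90.00° ✓; |ZG| = 26.70 ✓; ∠ZGJ = 85.90° ✓; |GJ| = 19.80 ✓; ∠GJV = 66.90° ✓; |JV| = 11.00 ✗.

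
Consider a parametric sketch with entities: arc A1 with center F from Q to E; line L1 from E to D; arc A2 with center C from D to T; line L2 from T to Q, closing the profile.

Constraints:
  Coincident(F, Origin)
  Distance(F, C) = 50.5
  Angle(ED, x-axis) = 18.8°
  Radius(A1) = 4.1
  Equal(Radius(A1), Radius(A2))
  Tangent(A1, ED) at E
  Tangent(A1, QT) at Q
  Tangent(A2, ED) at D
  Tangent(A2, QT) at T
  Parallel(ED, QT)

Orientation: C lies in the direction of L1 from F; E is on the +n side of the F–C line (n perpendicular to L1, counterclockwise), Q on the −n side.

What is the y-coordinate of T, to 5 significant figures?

12.393

Tangency of A1 to both parallel lines with radius 4.1 puts E and Q at F ± 4.1·n: E = (-1.3213, 3.8813), Q = (1.3213, -3.8813). Equal radii place D and T the same way about C: D = C + 4.1·n = (46.484, 20.156), T = C − 4.1·n = (49.127, 12.393). So T.y = 12.393.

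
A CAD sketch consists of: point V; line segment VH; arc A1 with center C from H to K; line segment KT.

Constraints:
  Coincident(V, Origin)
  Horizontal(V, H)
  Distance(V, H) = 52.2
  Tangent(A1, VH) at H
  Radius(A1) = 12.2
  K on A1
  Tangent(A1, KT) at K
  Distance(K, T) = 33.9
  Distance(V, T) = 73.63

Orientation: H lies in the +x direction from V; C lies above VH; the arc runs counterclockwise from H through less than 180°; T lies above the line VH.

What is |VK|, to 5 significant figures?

65.805

Checks: ∠(CH, HV) = 90.00° ✓; |CK| = 12.20 ✓; ∠(CK, KT) = 90.00° ✓; |KT| = 33.90 ✓; |VT| = 73.63 ✓.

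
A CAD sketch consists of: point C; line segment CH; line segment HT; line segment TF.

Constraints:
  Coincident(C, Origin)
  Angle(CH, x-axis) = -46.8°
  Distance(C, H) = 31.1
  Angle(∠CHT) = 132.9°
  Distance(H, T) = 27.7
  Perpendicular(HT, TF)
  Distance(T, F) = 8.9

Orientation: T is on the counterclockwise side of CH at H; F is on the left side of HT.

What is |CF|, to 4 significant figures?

50.80

C is at the origin; CH runs at -46.8° with length 31.1, so H = 31.1·(cos -46.8°, sin -46.8°) = (21.29, -22.67). ∠CHT = 132.9°, so HT runs at -46.8° + (180° − 132.9°) = 0.3000° from the x-axis; with |HT| = 27.7, T = H + 27.7·(cos 0.3000°, sin 0.3000°) = (48.99, -22.53). HT ⟂ TF; with |TF| = 8.9 on the left of HT, F = T + 8.9·(-0.005236, 1.000) = (48.94, -13.63). Then |CF| = |F − C| = 50.80.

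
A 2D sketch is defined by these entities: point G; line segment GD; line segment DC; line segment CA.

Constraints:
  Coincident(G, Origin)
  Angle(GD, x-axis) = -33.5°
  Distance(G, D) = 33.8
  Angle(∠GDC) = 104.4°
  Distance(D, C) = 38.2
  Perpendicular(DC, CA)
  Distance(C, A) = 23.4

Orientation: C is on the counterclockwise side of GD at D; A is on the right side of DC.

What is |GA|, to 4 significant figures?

72.96

G is at the origin; GD runs at -33.5° with length 33.8, so D = 33.8·(cos -33.5°, sin -33.5°) = (28.19, -18.66). ∠GDC = 104.4°, so DC runs at -33.5° + (180° − 104.4°) = 42.10° from the x-axis; with |DC| = 38.2, C = D + 38.2·(cos 42.10°, sin 42.10°) = (56.53, 6.955). DC is perpendicular to CA; with |CA| = 23.4 on the right of DC, A = C + 23.4·(0.6704, -0.7420) = (72.22, -10.41). Then |GA| = |A − G| = 72.96.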